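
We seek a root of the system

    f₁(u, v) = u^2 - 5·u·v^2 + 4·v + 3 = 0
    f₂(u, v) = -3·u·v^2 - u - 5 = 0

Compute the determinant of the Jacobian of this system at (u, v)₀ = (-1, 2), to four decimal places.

48.0000

J = [[2·u - 5·v^2, -10·u·v + 4], [-3·v^2 - 1, -6·u·v]].
At the point, J = [[-22.0000, 24.0000], [-13.0000, 12.0000]].
det J = 48.0000.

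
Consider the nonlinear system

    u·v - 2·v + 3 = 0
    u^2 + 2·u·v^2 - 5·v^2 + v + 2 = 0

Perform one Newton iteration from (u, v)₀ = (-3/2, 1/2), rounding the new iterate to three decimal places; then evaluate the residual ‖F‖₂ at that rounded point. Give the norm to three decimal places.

0.998

At (-3/2, 1/2): F = (1.250, 2.750).
Jacobian J = [[v, u - 2], [2·u + 2·v^2, 4·u·v - 10·v + 1]].
At the point, J = [[0.500, -3.500], [-2.500, -7.000]] (det J = -12.250).
Solving J·Δ = −F gives Δ = (0.071, 0.367).
Then the next iterate is (u, v)₁ = (-1.429, 0.867).
Re-evaluating at (-1.429, 0.867): F = (0.02706, -0.99773), so ‖F‖₂ = 0.998.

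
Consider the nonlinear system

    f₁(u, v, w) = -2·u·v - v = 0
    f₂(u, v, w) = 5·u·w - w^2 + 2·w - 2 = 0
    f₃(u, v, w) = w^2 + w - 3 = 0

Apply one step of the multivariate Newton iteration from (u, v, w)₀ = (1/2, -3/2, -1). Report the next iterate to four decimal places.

(-4.9000, -8.1000, -4.0000)

At (1/2, -3/2, -1): F = (3.0000, -7.5000, -3.0000).
Jacobian J = [[-2·v, -2·u - 1, 0], [5·w, 0, 5·u - 2·w + 2], [0, 0, 2·w + 1]].
At the point, J = [[3.0000, -2.0000, 0.0000], [-5.0000, 0.0000, 6.5000], [0.0000, 0.0000, -1.0000]] (det J = 10.0000).
Solving J·Δ = −F gives Δ = (-5.4000, -6.6000, -3.0000).
Then the next iterate is (u, v, w)₁ = (-4.9000, -8.1000, -4.0000).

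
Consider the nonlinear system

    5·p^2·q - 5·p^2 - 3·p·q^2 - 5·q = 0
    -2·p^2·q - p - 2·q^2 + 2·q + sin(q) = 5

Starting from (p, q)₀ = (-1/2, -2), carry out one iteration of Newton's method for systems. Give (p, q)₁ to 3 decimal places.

(-2.766, -1.441)

At (-1/2, -2): F = (12.250, -16.40930).
Jacobian J = [[10·p·q - 10·p - 3·q^2, 5·p^2 - 6·p·q - 5], [-4·p·q - 1, -2·p^2 - 4·q + cos(q) + 2]].
At the point, J = [[3.000, -9.750], [-5.000, 9.08385]] (det J = -21.49844).
Solving J·Δ = −F gives Δ = (-2.266, 0.559).
Then the next iterate is (p, q)₁ = (-2.766, -1.441).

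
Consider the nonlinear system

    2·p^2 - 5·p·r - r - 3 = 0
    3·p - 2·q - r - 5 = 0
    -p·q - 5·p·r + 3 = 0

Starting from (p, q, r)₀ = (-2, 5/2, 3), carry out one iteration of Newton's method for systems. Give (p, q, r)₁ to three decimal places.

(-0.471, -4.882, 3.353)

At (-2, 5/2, 3): F = (32.000, -19.000, 38.000).
Jacobian J = [[4·p - 5·r, 0, -5·p - 1], [3, -2, -1], [-q - 5·r, -p, -5·p]].
At the point, J = [[-23.000, 0.000, 9.000], [3.000, -2.000, -1.000], [-17.500, 2.000, 10.000]] (det J = 153.000).
Solving J·Δ = −F gives Δ = (1.529, -7.382, 0.353).
Then the next iterate is (p, q, r)₁ = (-0.471, -4.882, 3.353).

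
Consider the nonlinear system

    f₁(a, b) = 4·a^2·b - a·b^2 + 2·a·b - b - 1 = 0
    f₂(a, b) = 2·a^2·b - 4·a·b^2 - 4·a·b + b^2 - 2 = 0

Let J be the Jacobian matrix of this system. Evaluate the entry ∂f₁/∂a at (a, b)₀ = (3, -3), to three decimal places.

-87.000

∂f₁/∂a = 8·a·b - b^2 + 2·b.
At (3, -3) this is -87.000.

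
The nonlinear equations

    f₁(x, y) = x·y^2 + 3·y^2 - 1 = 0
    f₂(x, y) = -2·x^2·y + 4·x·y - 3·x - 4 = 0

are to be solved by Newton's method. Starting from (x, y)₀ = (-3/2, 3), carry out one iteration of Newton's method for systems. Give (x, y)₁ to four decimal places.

At (-3/2, 3): F = (12.5000, -31.0000).
Jacobian J = [[y^2, 2·x·y + 6·y], [-4·x·y + 4·y - 3, -2·x^2 + 4·x]].
At the point, J = [[9.0000, 9.0000], [27.0000, -10.5000]] (det J = -337.5000).
Solving J·Δ = −F gives Δ = (0.4378, -1.8267).
Then the next iterate is (x, y)₁ = (-1.0622, 1.1733).

(-1.0622, 1.1733)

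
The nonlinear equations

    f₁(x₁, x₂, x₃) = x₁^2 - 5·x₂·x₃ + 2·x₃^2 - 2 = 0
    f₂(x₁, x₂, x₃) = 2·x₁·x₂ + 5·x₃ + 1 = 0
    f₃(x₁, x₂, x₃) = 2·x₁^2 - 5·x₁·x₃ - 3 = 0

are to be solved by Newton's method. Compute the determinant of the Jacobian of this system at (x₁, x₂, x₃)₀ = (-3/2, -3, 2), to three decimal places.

-686.500

J = [[2·x₁, -5·x₃, -5·x₂ + 4·x₃], [2·x₂, 2·x₁, 5], [4·x₁ - 5·x₃, 0, -5·x₁]].
At the point, J = [[-3.000, -10.000, 23.000], [-6.000, -3.000, 5.000], [-16.000, 0.000, 7.500]].
det J = -686.500.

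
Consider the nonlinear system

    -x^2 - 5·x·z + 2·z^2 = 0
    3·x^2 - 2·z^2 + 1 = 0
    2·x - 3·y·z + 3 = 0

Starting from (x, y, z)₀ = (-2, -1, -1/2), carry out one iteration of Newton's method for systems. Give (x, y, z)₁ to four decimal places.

At (-2, -1, -1/2): F = (-8.5000, 12.5000, -2.5000).
Jacobian J = [[-2·x - 5·z, 0, -5·x + 4·z], [6·x, 0, -4·z], [2, -3·z, -3·y]].
At the point, J = [[6.5000, 0.0000, 8.0000], [-12.0000, 0.0000, 2.0000], [2.0000, 1.5000, 3.0000]] (det J = -163.5000).
Solving J·Δ = −F gives Δ = (1.0734, -0.1453, 0.1904).
Then the next iterate is (x, y, z)₁ = (-0.9266, -1.1453, -0.3096).

(-0.9266, -1.1453, -0.3096)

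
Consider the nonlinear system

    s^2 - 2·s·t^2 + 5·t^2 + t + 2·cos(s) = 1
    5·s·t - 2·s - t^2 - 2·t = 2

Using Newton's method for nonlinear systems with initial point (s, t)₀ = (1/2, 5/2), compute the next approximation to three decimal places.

At (1/2, 5/2): F = (28.50517, -8.000).
Jacobian J = [[2·s - 2·t^2 - 2·sin(s), -4·s·t + 10·t + 1], [5·t - 2, 5·s - 2·t - 2]].
At the point, J = [[-12.45885, 21.000], [10.500, -4.500]] (det J = -164.43517).
Solving J·Δ = −F gives Δ = (0.242, -1.214).
Then the next iterate is (s, t)₁ = (0.742, 1.286).

(0.742, 1.286)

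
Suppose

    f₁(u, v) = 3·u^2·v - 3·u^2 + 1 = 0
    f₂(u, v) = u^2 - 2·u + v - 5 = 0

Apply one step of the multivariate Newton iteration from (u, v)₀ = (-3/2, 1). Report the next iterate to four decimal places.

At (-3/2, 1): F = (1.0000, 1.2500).
Jacobian J = [[6·u·v - 6·u, 3·u^2], [2·u - 2, 1]].
At the point, J = [[0.0000, 6.7500], [-5.0000, 1.0000]] (det J = 33.7500).
Solving J·Δ = −F gives Δ = (0.2204, -0.1481).
Then the next iterate is (u, v)₁ = (-1.2796, 0.8519).

(-1.2796, 0.8519)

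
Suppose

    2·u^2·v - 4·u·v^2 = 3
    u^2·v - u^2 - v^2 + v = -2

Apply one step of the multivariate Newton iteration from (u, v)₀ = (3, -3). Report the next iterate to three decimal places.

At (3, -3): F = (-165.000, -46.000).
Jacobian J = [[4·u·v - 4·v^2, 2·u^2 - 8·u·v], [2·u·v - 2·u, u^2 - 2·v + 1]].
At the point, J = [[-72.000, 90.000], [-24.000, 16.000]] (det J = 1008.000).
Solving J·Δ = −F gives Δ = (-1.488, 0.643).
Then the next iterate is (u, v)₁ = (1.512, -2.357).

(1.512, -2.357)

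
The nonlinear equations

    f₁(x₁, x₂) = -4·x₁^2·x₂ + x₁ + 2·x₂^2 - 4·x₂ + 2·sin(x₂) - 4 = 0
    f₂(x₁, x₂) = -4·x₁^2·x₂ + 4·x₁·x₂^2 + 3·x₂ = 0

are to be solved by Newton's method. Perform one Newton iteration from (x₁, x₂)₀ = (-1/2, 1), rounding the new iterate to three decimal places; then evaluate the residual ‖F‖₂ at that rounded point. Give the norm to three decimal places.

80.572

At (-1/2, 1): F = (-5.81706, 0.000).
Jacobian J = [[-8·x₁·x₂ + 1, -4·x₁^2 + 4·x₂ + 2·cos(x₂) - 4], [-8·x₁·x₂ + 4·x₂^2, -4·x₁^2 + 8·x₁·x₂ + 3]].
At the point, J = [[5.000, 0.08060], [8.000, -2.000]] (det J = -10.64484).
Solving J·Δ = −F gives Δ = (1.093, 4.372).
Then the next iterate is (x₁, x₂)₁ = (0.593, 5.372).
Re-evaluating at (0.593, 5.372): F = (23.68507, 77.01185), so ‖F‖₂ = 80.572.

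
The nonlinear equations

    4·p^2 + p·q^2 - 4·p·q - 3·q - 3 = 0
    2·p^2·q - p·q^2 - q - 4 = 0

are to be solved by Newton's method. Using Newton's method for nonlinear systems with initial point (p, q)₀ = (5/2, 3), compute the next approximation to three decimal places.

(2.153, 3.202)

At (5/2, 3): F = (5.500, 8.000).
Jacobian J = [[8·p + q^2 - 4·q, 2·p·q - 4·p - 3], [4·p·q - q^2, 2·p^2 - 2·p·q - 1]].
At the point, J = [[17.000, 2.000], [21.000, -3.500]] (det J = -101.500).
Solving J·Δ = −F gives Δ = (-0.347, 0.202).
Then the next iterate is (p, q)₁ = (2.153, 3.202).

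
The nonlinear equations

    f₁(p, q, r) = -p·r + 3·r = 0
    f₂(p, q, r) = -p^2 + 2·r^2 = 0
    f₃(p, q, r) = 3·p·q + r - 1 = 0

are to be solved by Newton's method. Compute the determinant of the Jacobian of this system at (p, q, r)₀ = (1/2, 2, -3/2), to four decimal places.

9.7500

J = [[-r, 0, -p + 3], [-2·p, 0, 4·r], [3·q, 3·p, 1]].
At the point, J = [[1.5000, 0.0000, 2.5000], [-1.0000, 0.0000, -6.0000], [6.0000, 1.5000, 1.0000]].
det J = 9.7500.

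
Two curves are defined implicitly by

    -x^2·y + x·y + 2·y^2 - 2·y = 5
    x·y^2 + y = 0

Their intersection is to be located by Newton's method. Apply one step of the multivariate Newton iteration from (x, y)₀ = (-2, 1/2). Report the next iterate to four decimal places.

(6.5000, 2.6250)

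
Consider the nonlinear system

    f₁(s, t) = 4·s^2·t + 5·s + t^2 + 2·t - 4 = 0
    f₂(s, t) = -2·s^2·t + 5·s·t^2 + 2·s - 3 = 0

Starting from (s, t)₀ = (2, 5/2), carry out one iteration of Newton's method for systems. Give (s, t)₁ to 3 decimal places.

(1.114, 1.744)

At (2, 5/2): F = (57.250, 43.500).
Jacobian J = [[8·s·t + 5, 4·s^2 + 2·t + 2], [-4·s·t + 5·t^2 + 2, -2·s^2 + 10·s·t]].
At the point, J = [[45.000, 23.000], [13.250, 42.000]] (det J = 1585.250).
Solving J·Δ = −F gives Δ = (-0.886, -0.756).
Then the next iterate is (s, t)₁ = (1.114, 1.744).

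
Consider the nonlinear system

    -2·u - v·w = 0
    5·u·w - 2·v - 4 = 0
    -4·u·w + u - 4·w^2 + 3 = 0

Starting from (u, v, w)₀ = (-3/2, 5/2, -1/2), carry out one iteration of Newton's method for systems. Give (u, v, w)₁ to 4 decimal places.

(-0.0952, -1.2381, -0.6714)

At (-3/2, 5/2, -1/2): F = (4.2500, -5.2500, -2.5000).
Jacobian J = [[-2, -w, -v], [5·w, -2, 5·u], [-4·w + 1, 0, -4·u - 8·w]].
At the point, J = [[-2.0000, 0.5000, -2.5000], [-2.5000, -2.0000, -7.5000], [3.0000, 0.0000, 10.0000]] (det J = 26.2500).
Solving J·Δ = −F gives Δ = (1.4048, -3.7381, -0.1714).
Then the next iterate is (u, v, w)₁ = (-0.0952, -1.2381, -0.6714).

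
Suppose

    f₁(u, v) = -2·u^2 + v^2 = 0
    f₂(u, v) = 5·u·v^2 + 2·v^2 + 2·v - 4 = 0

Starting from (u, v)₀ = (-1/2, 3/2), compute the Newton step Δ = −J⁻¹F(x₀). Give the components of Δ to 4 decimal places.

(0.2214, -0.7309)

At (-1/2, 3/2): F = (1.7500, -2.1250).
Jacobian J = [[-4·u, 2·v], [5·v^2, 10·u·v + 4·v + 2]].
At the point, J = [[2.0000, 3.0000], [11.2500, 0.5000]] (det J = -32.7500).
Solving J·Δ = −F gives Δ = (0.2214, -0.7309).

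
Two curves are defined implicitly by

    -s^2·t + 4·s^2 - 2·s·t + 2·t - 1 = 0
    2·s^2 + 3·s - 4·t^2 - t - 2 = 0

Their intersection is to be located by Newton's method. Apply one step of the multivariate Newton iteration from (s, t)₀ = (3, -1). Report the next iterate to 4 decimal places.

At (3, -1): F = (48.0000, 22.0000).
Jacobian J = [[-2·s·t + 8·s - 2·t, -s^2 - 2·s + 2], [4·s + 3, -8·t - 1]].
At the point, J = [[32.0000, -13.0000], [15.0000, 7.0000]] (det J = 419.0000).
Solving J·Δ = −F gives Δ = (-1.4845, 0.0382).
Then the next iterate is (s, t)₁ = (1.5155, -0.9618).

(1.5155, -0.9618)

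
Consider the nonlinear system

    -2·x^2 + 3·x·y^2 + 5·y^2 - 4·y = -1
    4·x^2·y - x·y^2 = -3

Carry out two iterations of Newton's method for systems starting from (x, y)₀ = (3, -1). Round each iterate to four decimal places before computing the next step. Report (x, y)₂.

(1.5777, -0.4950)

At (3, -1): F = (1.0000, -36.0000).
Jacobian J = [[-4·x + 3·y^2, 6·x·y + 10·y - 4], [8·x·y - y^2, 4·x^2 - 2·x·y]].
At the point, J = [[-9.0000, -32.0000], [-25.0000, 42.0000]] (det J = -1178.0000).
Solving J·Δ = −F gives Δ = (-0.9423, 0.2963).
Then the next iterate is (x, y)₁ = (2.0577, -0.7037).
Round to (2.0577, -0.7037) and repeat: F = (0.879390, -9.937187), J = [[-6.745219, -19.725021], [-12.079222, 19.832524]].
Δ = (-0.4800, 0.2087), so (x, y)₂ = (1.5777, -0.4950).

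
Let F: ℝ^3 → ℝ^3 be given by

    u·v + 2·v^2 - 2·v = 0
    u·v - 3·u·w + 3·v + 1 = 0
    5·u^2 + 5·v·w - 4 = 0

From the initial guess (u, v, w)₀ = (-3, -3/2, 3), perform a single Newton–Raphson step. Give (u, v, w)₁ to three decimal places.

At (-3, -3/2, 3): F = (12.000, 28.000, 18.500).
Jacobian J = [[v, u + 4·v - 2, 0], [v - 3·w, u + 3, -3·u], [10·u, 5·w, 5·v]].
At the point, J = [[-1.500, -11.000, 0.000], [-10.500, 0.000, 9.000], [-30.000, 15.000, -7.500]] (det J = 4038.750).
Solving J·Δ = −F gives Δ = (1.427, 0.896, -1.447).
Then the next iterate is (u, v, w)₁ = (-1.573, -0.604, 1.553).

(-1.573, -0.604, 1.553)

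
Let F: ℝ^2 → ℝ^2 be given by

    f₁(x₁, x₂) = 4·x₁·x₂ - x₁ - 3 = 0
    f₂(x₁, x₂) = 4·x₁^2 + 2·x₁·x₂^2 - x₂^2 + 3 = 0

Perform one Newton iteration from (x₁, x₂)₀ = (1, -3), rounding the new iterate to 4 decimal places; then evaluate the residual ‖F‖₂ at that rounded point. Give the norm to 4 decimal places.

At (1, -3): F = (-16.0000, 16.0000).
Jacobian J = [[4·x₂ - 1, 4·x₁], [8·x₁ + 2·x₂^2, 4·x₁·x₂ - 2·x₂]].
At the point, J = [[-13.0000, 4.0000], [26.0000, -6.0000]] (det J = -26.0000).
Solving J·Δ = −F gives Δ = (1.2308, 8.0000).
Then the next iterate is (x₁, x₂)₁ = (2.2308, 5.0000).
Re-evaluating at (2.2308, 5.0000): F = (39.3852, 109.445875), so ‖F‖₂ = 116.3168.

116.3168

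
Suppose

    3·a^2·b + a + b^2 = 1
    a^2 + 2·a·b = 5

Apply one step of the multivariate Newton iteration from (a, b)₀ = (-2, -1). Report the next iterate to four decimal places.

(-5.2500, 4.6250)

At (-2, -1): F = (-14.0000, 3.0000).
Jacobian J = [[6·a·b + 1, 3·a^2 + 2·b], [2·a + 2·b, 2·a]].
At the point, J = [[13.0000, 10.0000], [-6.0000, -4.0000]] (det J = 8.0000).
Solving J·Δ = −F gives Δ = (-3.2500, 5.6250).
Then the next iterate is (a, b)₁ = (-5.2500, 4.6250).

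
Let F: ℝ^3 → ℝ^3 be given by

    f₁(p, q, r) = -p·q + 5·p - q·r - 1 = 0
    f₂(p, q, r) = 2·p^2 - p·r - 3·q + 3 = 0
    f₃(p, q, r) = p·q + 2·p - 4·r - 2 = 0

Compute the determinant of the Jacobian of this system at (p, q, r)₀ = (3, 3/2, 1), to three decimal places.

J = [[-q + 5, -p - r, -q], [4·p - r, -3, -p], [q + 2, p, -4]].
At the point, J = [[3.500, -4.000, -1.500], [11.000, -3.000, -3.000], [3.500, 3.000, -4.000]].
det J = -125.750.

-125.750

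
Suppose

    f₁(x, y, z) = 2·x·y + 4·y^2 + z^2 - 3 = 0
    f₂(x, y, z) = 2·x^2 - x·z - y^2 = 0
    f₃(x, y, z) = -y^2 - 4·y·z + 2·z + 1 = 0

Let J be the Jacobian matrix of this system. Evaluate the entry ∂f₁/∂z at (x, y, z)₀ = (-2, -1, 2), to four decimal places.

∂f₁/∂z = 2·z.
At (-2, -1, 2) this is 4.0000.

4.0000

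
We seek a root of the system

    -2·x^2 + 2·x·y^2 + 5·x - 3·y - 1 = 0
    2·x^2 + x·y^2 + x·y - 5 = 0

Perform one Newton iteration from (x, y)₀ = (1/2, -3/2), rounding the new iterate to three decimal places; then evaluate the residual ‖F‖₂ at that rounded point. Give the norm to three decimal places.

At (1/2, -3/2): F = (7.750, -4.125).
Jacobian J = [[-4·x + 2·y^2 + 5, 4·x·y - 3], [4·x + y^2 + y, 2·x·y + x]].
At the point, J = [[7.500, -6.000], [2.750, -1.000]] (det J = 9.000).
Solving J·Δ = −F gives Δ = (3.611, 5.806).
Then the next iterate is (x, y)₁ = (4.111, 4.306).
Re-evaluating at (4.111, 4.306): F = (125.28569, 122.72727), so ‖F‖₂ = 175.381.

175.381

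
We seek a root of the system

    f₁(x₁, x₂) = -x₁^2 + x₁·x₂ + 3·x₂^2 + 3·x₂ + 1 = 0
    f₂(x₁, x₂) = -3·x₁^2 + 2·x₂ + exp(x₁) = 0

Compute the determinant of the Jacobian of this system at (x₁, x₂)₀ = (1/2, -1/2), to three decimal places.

J = [[-2·x₁ + x₂, x₁ + 6·x₂ + 3], [-6·x₁ + exp(x₁), 2]].
At the point, J = [[-1.500, 0.500], [-1.35128, 2.000]].
det J = -2.324.

-2.324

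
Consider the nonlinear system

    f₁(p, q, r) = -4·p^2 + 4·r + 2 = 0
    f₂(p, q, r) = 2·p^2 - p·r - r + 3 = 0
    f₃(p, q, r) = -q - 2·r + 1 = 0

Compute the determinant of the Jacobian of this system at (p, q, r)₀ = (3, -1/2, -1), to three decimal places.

44.000

J = [[-8·p, 0, 4], [4·p - r, 0, -p - 1], [0, -1, -2]].
At the point, J = [[-24.000, 0.000, 4.000], [13.000, 0.000, -4.000], [0.000, -1.000, -2.000]].
det J = 44.000.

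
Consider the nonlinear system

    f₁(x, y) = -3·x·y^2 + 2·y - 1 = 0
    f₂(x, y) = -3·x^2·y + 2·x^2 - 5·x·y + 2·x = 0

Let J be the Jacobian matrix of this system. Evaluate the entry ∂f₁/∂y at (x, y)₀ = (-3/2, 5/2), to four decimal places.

∂f₁/∂y = -6·x·y + 2.
At (-3/2, 5/2) this is 24.5000.

24.5000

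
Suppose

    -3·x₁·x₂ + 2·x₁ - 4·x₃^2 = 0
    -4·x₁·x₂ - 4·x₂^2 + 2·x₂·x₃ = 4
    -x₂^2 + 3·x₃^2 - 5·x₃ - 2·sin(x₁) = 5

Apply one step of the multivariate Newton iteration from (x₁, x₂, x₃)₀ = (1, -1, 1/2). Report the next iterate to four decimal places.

At (1, -1, 1/2): F = (4.0000, -5.0000, -9.432942).
Jacobian J = [[-3·x₂ + 2, -3·x₁, -8·x₃], [-4·x₂, -4·x₁ - 8·x₂ + 2·x₃, 2·x₂], [-2·cos(x₁), -2·x₂, 6·x₃ - 5]].
At the point, J = [[5.0000, -3.0000, -4.0000], [4.0000, 5.0000, -2.0000], [-1.080605, 2.0000, -2.0000]] (det J = -114.095720).
Solving J·Δ = −F gives Δ = (-1.7464, 1.4799, -2.2930).
Then the next iterate is (x₁, x₂, x₃)₁ = (-0.7464, 0.4799, -1.7930).

(-0.7464, 0.4799, -1.7930)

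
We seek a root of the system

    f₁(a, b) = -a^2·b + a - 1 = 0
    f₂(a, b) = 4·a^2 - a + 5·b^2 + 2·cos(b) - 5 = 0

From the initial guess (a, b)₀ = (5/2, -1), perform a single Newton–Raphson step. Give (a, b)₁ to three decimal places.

At (5/2, -1): F = (7.750, 23.58060).
Jacobian J = [[-2·a·b + 1, -a^2], [8·a - 1, 10·b - 2·sin(b)]].
At the point, J = [[6.000, -6.250], [19.000, -8.31706]] (det J = 68.84765).
Solving J·Δ = −F gives Δ = (-1.204, 0.084).
Then the next iterate is (a, b)₁ = (1.296, -0.916).

(1.296, -0.916)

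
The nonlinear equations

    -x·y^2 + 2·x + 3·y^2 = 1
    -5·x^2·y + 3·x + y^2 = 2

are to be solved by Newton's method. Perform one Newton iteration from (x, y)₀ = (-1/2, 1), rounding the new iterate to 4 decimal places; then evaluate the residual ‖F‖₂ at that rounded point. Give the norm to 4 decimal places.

1.5921

At (-1/2, 1): F = (1.5000, -3.7500).
Jacobian J = [[-y^2 + 2, -2·x·y + 6·y], [-10·x·y + 3, -5·x^2 + 2·y]].
At the point, J = [[1.0000, 7.0000], [8.0000, 0.7500]] (det J = -55.2500).
Solving J·Δ = −F gives Δ = (0.4955, -0.2851).
Then the next iterate is (x, y)₁ = (-0.0045, 0.7149).
Re-evaluating at (-0.0045, 0.7149): F = (0.526546, -1.502490), so ‖F‖₂ = 1.5921.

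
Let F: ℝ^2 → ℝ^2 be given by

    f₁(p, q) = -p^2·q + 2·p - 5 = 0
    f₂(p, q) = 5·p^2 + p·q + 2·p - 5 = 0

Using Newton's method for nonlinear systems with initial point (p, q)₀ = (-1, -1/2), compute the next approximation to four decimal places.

At (-1, -1/2): F = (-6.5000, -1.5000).
Jacobian J = [[-2·p·q + 2, -p^2], [10·p + q + 2, p]].
At the point, J = [[1.0000, -1.0000], [-8.5000, -1.0000]] (det J = -9.5000).
Solving J·Δ = −F gives Δ = (0.5263, -5.9737).
Then the next iterate is (p, q)₁ = (-0.4737, -6.4737).

(-0.4737, -6.4737)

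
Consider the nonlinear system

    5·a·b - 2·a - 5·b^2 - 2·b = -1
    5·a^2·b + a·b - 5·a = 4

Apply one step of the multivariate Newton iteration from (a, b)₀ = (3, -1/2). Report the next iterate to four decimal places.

At (3, -1/2): F = (-12.7500, -43.0000).
Jacobian J = [[5·b - 2, 5·a - 10·b - 2], [10·a·b + b - 5, 5·a^2 + a]].
At the point, J = [[-4.5000, 18.0000], [-20.5000, 48.0000]] (det J = 153.0000).
Solving J·Δ = −F gives Δ = (-1.0588, 0.4436).
Then the next iterate is (a, b)₁ = (1.9412, -0.0564).

(1.9412, -0.0564)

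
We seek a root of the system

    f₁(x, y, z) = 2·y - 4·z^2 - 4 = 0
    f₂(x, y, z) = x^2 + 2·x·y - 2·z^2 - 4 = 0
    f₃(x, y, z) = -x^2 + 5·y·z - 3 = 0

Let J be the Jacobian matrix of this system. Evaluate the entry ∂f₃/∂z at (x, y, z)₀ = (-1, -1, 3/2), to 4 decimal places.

-5.0000

∂f₃/∂z = 5·y.
At (-1, -1, 3/2) this is -5.0000.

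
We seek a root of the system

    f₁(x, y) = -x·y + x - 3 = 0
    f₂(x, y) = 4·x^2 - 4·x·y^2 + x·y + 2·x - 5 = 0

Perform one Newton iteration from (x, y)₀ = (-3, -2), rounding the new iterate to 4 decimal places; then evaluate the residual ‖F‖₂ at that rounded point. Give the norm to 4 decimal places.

2721.2554

At (-3, -2): F = (-12.0000, 79.0000).
Jacobian J = [[-y + 1, -x], [8·x - 4·y^2 + y + 2, -8·x·y + x]].
At the point, J = [[3.0000, 3.0000], [-40.0000, -51.0000]] (det J = -33.0000).
Solving J·Δ = −F gives Δ = (11.3636, -7.3636).
Then the next iterate is (x, y)₁ = (8.3636, -9.3636).
Re-evaluating at (8.3636, -9.3636): F = (83.677005, -2719.968580), so ‖F‖₂ = 2721.2554.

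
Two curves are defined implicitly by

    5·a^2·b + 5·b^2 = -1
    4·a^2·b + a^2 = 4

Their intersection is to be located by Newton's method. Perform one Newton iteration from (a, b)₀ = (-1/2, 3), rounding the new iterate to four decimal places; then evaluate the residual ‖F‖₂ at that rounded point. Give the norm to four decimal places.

12.8420

At (-1/2, 3): F = (49.7500, -0.7500).
Jacobian J = [[10·a·b, 5·a^2 + 10·b], [8·a·b + 2·a, 4·a^2]].
At the point, J = [[-15.0000, 31.2500], [-13.0000, 1.0000]] (det J = 391.2500).
Solving J·Δ = −F gives Δ = (-0.1871, -1.6818).
Then the next iterate is (a, b)₁ = (-0.6871, 1.3182).
Re-evaluating at (-0.6871, 1.3182): F = (12.799910, -1.038571), so ‖F‖₂ = 12.8420.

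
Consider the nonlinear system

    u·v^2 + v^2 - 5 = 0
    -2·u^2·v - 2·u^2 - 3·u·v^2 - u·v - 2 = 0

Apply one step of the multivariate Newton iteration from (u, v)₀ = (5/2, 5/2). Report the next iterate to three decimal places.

At (5/2, 5/2): F = (16.875, -98.875).
Jacobian J = [[v^2, 2·u·v + 2·v], [-4·u·v - 4·u - 3·v^2 - v, -2·u^2 - 6·u·v - u]].
At the point, J = [[6.250, 17.500], [-56.250, -52.500]] (det J = 656.250).
Solving J·Δ = −F gives Δ = (-1.287, -0.505).
Then the next iterate is (u, v)₁ = (1.213, 1.995).

(1.213, 1.995)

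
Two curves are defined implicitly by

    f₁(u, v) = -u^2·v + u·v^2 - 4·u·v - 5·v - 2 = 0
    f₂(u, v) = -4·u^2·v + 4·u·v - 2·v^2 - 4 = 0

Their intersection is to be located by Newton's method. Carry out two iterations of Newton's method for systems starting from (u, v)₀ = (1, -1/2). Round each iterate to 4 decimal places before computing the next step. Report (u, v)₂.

(1.5161, -0.0022)

At (1, -1/2): F = (3.2500, -4.5000).
Jacobian J = [[-2·u·v + v^2 - 4·v, -u^2 + 2·u·v - 4·u - 5], [-8·u·v + 4·v, -4·u^2 + 4·u - 4·v]].
At the point, J = [[3.2500, -11.0000], [2.0000, 2.0000]] (det J = 28.5000).
Solving J·Δ = −F gives Δ = (1.5088, 0.7412).
Then the next iterate is (u, v)₁ = (2.5088, 0.2412).
Round to (2.5088, 0.2412) and repeat: F = (-6.998666, -7.768391), J = [[-2.116868, -20.119032], [-3.876180, -16.105910]].
Δ = (-0.9927, -0.2434), so (u, v)₂ = (1.5161, -0.0022).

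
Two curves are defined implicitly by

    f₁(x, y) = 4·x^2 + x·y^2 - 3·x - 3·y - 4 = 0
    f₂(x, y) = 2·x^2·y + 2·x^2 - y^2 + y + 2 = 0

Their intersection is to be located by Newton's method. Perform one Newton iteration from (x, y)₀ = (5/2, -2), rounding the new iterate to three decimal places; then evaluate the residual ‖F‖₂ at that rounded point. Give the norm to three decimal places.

At (5/2, -2): F = (29.500, -16.500).
Jacobian J = [[8·x + y^2 - 3, 2·x·y - 3], [4·x·y + 4·x, 2·x^2 - 2·y + 1]].
At the point, J = [[21.000, -13.000], [-10.000, 17.500]] (det J = 237.500).
Solving J·Δ = −F gives Δ = (-1.271, 0.217).
Then the next iterate is (x, y)₁ = (1.229, -1.783).
Re-evaluating at (1.229, -1.783): F = (7.61086, -5.32744), so ‖F‖₂ = 9.290.

9.290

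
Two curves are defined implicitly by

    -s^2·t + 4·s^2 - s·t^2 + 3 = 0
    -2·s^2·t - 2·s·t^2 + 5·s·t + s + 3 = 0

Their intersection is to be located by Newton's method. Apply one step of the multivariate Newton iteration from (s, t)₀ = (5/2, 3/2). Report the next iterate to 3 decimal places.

(1.601, 1.776)

At (5/2, 3/2): F = (13.000, -5.750).
Jacobian J = [[-2·s·t + 8·s - t^2, -s^2 - 2·s·t], [-4·s·t - 2·t^2 + 5·t + 1, -2·s^2 - 4·s·t + 5·s]].
At the point, J = [[10.250, -13.750], [-11.000, -15.000]] (det J = -305.000).
Solving J·Δ = −F gives Δ = (-0.899, 0.276).
Then the next iterate is (s, t)₁ = (1.601, 1.776).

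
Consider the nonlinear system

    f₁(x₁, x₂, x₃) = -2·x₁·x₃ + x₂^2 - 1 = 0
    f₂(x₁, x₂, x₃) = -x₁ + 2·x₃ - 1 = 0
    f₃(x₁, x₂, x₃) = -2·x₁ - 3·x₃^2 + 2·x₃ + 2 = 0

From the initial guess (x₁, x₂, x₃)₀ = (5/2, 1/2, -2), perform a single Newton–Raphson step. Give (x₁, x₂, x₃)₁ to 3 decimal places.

At (5/2, 1/2, -2): F = (9.250, -7.500, -19.000).
Jacobian J = [[-2·x₃, 2·x₂, -2·x₁], [-1, 0, 2], [-2, 0, -6·x₃ + 2]].
At the point, J = [[4.000, 1.000, -5.000], [-1.000, 0.000, 2.000], [-2.000, 0.000, 14.000]] (det J = 10.000).
Solving J·Δ = −F gives Δ = (-6.700, 19.550, 0.400).
Then the next iterate is (x₁, x₂, x₃)₁ = (-4.200, 20.050, -1.600).

(-4.200, 20.050, -1.600)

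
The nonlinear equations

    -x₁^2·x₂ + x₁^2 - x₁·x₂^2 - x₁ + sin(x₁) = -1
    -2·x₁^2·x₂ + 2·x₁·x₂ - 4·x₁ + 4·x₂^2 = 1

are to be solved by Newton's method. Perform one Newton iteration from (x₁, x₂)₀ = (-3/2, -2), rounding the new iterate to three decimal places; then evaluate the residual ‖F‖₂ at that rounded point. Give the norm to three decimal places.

At (-3/2, -2): F = (14.25251, 36.000).
Jacobian J = [[-2·x₁·x₂ + 2·x₁ - x₂^2 + cos(x₁) - 1, -x₁^2 - 2·x₁·x₂], [-4·x₁·x₂ + 2·x₂ - 4, -2·x₁^2 + 2·x₁ + 8·x₂]].
At the point, J = [[-13.92926, -8.250], [-20.000, -23.500]] (det J = 162.33768).
Solving J·Δ = −F gives Δ = (0.234, 1.333).
Then the next iterate is (x₁, x₂)₁ = (-1.266, -0.667).
Re-evaluating at (-1.266, -0.667): F = (4.54712, 9.67048), so ‖F‖₂ = 10.686.

10.686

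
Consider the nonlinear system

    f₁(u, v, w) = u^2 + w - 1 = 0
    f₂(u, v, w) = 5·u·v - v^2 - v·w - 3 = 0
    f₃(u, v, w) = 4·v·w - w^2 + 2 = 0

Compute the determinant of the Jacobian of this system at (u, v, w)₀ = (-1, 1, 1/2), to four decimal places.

J = [[2·u, 0, 1], [5·v, 5·u - 2·v - w, -v], [0, 4·w, 4·v - 2·w]].
At the point, J = [[-2.0000, 0.0000, 1.0000], [5.0000, -7.5000, -1.0000], [0.0000, 2.0000, 3.0000]].
det J = 51.0000.

51.0000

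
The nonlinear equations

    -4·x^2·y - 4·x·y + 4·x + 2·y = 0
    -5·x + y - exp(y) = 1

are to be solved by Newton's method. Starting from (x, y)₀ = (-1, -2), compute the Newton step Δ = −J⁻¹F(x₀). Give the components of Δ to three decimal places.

At (-1, -2): F = (-8.000, 1.86466).
Jacobian J = [[-8·x·y - 4·y + 4, -4·x^2 - 4·x + 2], [-5, -exp(y) + 1]].
At the point, J = [[-4.000, 2.000], [-5.000, 0.86466]] (det J = 6.54134).
Solving J·Δ = −F gives Δ = (1.628, 7.255).

(1.628, 7.255)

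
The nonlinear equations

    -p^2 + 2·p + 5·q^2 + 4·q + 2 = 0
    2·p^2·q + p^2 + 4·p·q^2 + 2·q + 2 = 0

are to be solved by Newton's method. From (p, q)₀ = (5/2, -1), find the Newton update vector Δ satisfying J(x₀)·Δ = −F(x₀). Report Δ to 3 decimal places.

(-1.226, 0.905)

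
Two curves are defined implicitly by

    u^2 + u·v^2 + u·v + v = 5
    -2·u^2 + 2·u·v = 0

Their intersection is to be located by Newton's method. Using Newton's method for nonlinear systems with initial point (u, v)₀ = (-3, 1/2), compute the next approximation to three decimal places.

(-1.772, -0.339)

At (-3, 1/2): F = (2.250, -21.000).
Jacobian J = [[2·u + v^2 + v, 2·u·v + u + 1], [-4·u + 2·v, 2·u]].
At the point, J = [[-5.250, -5.000], [13.000, -6.000]] (det J = 96.500).
Solving J·Δ = −F gives Δ = (1.228, -0.839).
Then the next iterate is (u, v)₁ = (-1.772, -0.339).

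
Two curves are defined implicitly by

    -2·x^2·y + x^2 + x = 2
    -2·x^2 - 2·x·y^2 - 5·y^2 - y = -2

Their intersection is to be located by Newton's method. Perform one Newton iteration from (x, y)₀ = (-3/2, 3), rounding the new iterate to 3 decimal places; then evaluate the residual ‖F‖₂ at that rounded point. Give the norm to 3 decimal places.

5.651

At (-3/2, 3): F = (-14.750, -23.500).
Jacobian J = [[-4·x·y + 2·x + 1, -2·x^2], [-4·x - 2·y^2, -4·x·y - 10·y - 1]].
At the point, J = [[16.000, -4.500], [-12.000, -13.000]] (det J = -262.000).
Solving J·Δ = −F gives Δ = (0.328, -2.111).
Then the next iterate is (x, y)₁ = (-1.172, 0.889).
Re-evaluating at (-1.172, 0.889): F = (-4.24065, -3.73526), so ‖F‖₂ = 5.651.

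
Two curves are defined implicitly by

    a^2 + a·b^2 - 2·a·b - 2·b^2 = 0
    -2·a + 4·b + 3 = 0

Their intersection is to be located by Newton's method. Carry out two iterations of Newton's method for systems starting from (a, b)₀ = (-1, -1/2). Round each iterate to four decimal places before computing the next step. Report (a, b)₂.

(-0.0145, -0.7572)

At (-1, -1/2): F = (-0.7500, 3.0000).
Jacobian J = [[2·a + b^2 - 2·b, 2·a·b - 2·a - 4·b], [-2, 4]].
At the point, J = [[-0.7500, 5.0000], [-2.0000, 4.0000]] (det J = 7.0000).
Solving J·Δ = −F gives Δ = (2.5714, 0.5357).
Then the next iterate is (a, b)₁ = (1.5714, 0.0357).
Round to (1.5714, 0.0357) and repeat: F = (2.356554, 0.0000), J = [[3.072674, -3.173402], [-2.0000, 4.0000]].
Δ = (-1.5859, -0.7929), so (a, b)₂ = (-0.0145, -0.7572).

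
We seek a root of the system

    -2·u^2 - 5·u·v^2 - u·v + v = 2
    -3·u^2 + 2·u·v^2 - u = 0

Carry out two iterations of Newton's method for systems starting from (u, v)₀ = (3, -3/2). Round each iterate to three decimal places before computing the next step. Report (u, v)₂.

At (3, -3/2): F = (-50.750, -16.500).
Jacobian J = [[-4·u - 5·v^2 - v, -10·u·v - u + 1], [-6·u + 2·v^2 - 1, 4·u·v]].
At the point, J = [[-21.750, 43.000], [-14.500, -18.000]] (det J = 1015.000).
Solving J·Δ = −F gives Δ = (-1.599, 0.371).
Then the next iterate is (u, v)₁ = (1.401, -1.129).
Round to (1.401, -1.129) and repeat: F = (-14.40173, -3.71786), J = [[-10.84821, 15.41629], [-6.85672, -6.32692]].
Δ = (-0.851, 0.335), so (u, v)₂ = (0.550, -0.794).

(0.550, -0.794)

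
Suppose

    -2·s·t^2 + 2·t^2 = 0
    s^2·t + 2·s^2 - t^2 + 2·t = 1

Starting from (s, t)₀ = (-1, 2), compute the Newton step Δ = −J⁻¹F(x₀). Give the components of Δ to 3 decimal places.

(0.471, -0.765)

At (-1, 2): F = (16.000, 3.000).
Jacobian J = [[-2·t^2, -4·s·t + 4·t], [2·s·t + 4·s, s^2 - 2·t + 2]].
At the point, J = [[-8.000, 16.000], [-8.000, -1.000]] (det J = 136.000).
Solving J·Δ = −F gives Δ = (0.471, -0.765).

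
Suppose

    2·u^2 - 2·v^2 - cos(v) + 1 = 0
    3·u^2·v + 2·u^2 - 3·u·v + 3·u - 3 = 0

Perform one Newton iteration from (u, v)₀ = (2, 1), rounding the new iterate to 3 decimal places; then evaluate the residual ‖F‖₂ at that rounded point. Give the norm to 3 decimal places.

4.027

At (2, 1): F = (6.45970, 17.000).
Jacobian J = [[4·u, -4·v + sin(v)], [6·u·v + 4·u - 3·v + 3, 3·u^2 - 3·u]].
At the point, J = [[8.000, -3.15853], [20.000, 6.000]] (det J = 111.17058).
Solving J·Δ = −F gives Δ = (-0.832, -0.061).
Then the next iterate is (u, v)₁ = (1.168, 0.939).
Re-evaluating at (1.168, 0.939): F = (1.37441, 3.78521), so ‖F‖₂ = 4.027.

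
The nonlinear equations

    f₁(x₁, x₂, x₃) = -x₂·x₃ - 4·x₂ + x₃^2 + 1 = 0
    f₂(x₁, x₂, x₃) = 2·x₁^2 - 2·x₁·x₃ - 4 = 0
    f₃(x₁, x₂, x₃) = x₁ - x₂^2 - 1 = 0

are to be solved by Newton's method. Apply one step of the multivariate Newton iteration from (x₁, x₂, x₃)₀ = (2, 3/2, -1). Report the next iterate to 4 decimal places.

At (2, 3/2, -1): F = (-2.5000, 8.0000, -1.2500).
Jacobian J = [[0, -x₃ - 4, -x₂ + 2·x₃], [4·x₁ - 2·x₃, 0, -2·x₁], [1, -2·x₂, 0]].
At the point, J = [[0.0000, -3.0000, -3.5000], [10.0000, 0.0000, -4.0000], [1.0000, -3.0000, 0.0000]] (det J = 117.0000).
Solving J·Δ = −F gives Δ = (-0.8462, -0.6987, -0.1154).
Then the next iterate is (x₁, x₂, x₃)₁ = (1.1538, 0.8013, -1.1154).

(1.1538, 0.8013, -1.1154)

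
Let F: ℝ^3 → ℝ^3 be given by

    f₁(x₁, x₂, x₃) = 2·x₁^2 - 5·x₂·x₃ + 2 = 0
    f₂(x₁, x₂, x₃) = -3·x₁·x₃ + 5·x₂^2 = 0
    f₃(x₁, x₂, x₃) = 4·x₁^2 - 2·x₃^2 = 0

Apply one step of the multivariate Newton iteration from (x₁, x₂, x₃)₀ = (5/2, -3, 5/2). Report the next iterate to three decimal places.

At (5/2, -3, 5/2): F = (52.000, 26.250, 12.500).
Jacobian J = [[4·x₁, -5·x₃, -5·x₂], [-3·x₃, 10·x₂, -3·x₁], [8·x₁, 0, -4·x₃]].
At the point, J = [[10.000, -12.500, 15.000], [-7.500, -30.000, -7.500], [20.000, 0.000, -10.000]] (det J = 14812.500).
Solving J·Δ = −F gives Δ = (-1.291, 1.530, -1.331).
Then the next iterate is (x₁, x₂, x₃)₁ = (1.209, -1.470, 1.169).

(1.209, -1.470, 1.169)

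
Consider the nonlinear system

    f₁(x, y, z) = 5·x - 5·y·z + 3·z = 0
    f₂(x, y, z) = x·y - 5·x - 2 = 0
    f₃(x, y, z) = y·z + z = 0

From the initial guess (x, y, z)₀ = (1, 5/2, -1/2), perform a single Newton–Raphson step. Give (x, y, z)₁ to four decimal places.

(-0.2909, 3.7727, 0.1818)

At (1, 5/2, -1/2): F = (9.7500, -4.5000, -1.7500).
Jacobian J = [[5, -5·z, -5·y + 3], [y - 5, x, 0], [0, z, y + 1]].
At the point, J = [[5.0000, 2.5000, -9.5000], [-2.5000, 1.0000, 0.0000], [0.0000, -0.5000, 3.5000]] (det J = 27.5000).
Solving J·Δ = −F gives Δ = (-1.2909, 1.2727, 0.6818).
Then the next iterate is (x, y, z)₁ = (-0.2909, 3.7727, 0.1818).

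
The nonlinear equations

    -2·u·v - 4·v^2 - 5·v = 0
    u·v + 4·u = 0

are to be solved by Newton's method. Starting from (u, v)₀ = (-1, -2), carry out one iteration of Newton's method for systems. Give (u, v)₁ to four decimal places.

(0.2000, -1.6000)

At (-1, -2): F = (-10.0000, -2.0000).
Jacobian J = [[-2·v, -2·u - 8·v - 5], [v + 4, u]].
At the point, J = [[4.0000, 13.0000], [2.0000, -1.0000]] (det J = -30.0000).
Solving J·Δ = −F gives Δ = (1.2000, 0.4000).
Then the next iterate is (u, v)₁ = (0.2000, -1.6000).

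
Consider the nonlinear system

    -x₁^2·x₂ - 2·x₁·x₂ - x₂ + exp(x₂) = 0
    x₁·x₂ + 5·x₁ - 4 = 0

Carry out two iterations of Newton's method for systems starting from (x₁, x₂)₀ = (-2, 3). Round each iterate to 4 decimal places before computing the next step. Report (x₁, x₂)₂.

At (-2, 3): F = (17.085537, -20.0000).
Jacobian J = [[-2·x₁·x₂ - 2·x₂, -x₁^2 - 2·x₁ + exp(x₂) - 1], [x₂ + 5, x₁]].
At the point, J = [[6.0000, 19.085537], [8.0000, -2.0000]] (det J = -164.684295).
Solving J·Δ = −F gives Δ = (2.1103, -1.5586).
Then the next iterate is (x₁, x₂)₁ = (0.1103, 1.4414).
Round to (0.1103, 1.4414) and repeat: F = (2.449700, -3.289514), J = [[-3.200773, 2.993843], [6.4414, 0.1103]].
Δ = (0.5153, -0.2674), so (x₁, x₂)₂ = (0.6256, 1.1740).

(0.6256, 1.1740)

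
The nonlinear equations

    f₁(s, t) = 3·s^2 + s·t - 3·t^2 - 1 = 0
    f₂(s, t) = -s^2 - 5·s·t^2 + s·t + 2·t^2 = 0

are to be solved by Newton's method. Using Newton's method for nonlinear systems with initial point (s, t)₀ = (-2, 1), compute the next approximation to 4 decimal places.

At (-2, 1): F = (6.0000, 6.0000).
Jacobian J = [[6·s + t, s - 6·t], [-2·s - 5·t^2 + t, -10·s·t + s + 4·t]].
At the point, J = [[-11.0000, -8.0000], [0.0000, 22.0000]] (det J = -242.0000).
Solving J·Δ = −F gives Δ = (0.7438, -0.2727).
Then the next iterate is (s, t)₁ = (-1.2562, 0.7273).

(-1.2562, 0.7273)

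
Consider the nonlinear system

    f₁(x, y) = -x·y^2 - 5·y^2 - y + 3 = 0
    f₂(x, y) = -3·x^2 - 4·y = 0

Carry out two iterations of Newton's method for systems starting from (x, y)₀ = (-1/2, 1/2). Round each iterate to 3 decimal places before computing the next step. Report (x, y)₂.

(-0.350, 0.702)

At (-1/2, 1/2): F = (1.375, -2.750).
Jacobian J = [[-y^2, -2·x·y - 10·y - 1], [-6·x, -4]].
At the point, J = [[-0.250, -5.500], [3.000, -4.000]] (det J = 17.500).
Solving J·Δ = −F gives Δ = (1.179, 0.196).
Then the next iterate is (x, y)₁ = (0.679, 0.696).
Round to (0.679, 0.696) and repeat: F = (-0.44700, -4.16712), J = [[-0.48442, -8.90517], [-4.074, -4.000]].
Δ = (-1.029, 0.006), so (x, y)₂ = (-0.350, 0.702).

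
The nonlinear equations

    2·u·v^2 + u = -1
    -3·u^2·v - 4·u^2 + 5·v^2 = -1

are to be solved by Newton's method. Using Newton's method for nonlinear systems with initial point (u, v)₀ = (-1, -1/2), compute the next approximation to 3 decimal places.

At (-1, -1/2): F = (-0.500, -0.250).
Jacobian J = [[2·v^2 + 1, 4·u·v], [-6·u·v - 8·u, -3·u^2 + 10·v]].
At the point, J = [[1.500, 2.000], [5.000, -8.000]] (det J = -22.000).
Solving J·Δ = −F gives Δ = (0.205, 0.097).
Then the next iterate is (u, v)₁ = (-0.795, -0.403).

(-0.795, -0.403)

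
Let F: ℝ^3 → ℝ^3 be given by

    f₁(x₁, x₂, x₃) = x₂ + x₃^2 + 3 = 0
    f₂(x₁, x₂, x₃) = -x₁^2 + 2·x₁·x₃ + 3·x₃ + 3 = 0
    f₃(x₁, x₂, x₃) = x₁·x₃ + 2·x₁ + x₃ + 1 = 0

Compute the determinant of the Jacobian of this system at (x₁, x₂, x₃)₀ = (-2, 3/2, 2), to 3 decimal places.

J = [[0, 1, 2·x₃], [-2·x₁ + 2·x₃, 0, 2·x₁ + 3], [x₃ + 2, 0, x₁ + 1]].
At the point, J = [[0.000, 1.000, 4.000], [8.000, 0.000, -1.000], [4.000, 0.000, -1.000]].
det J = 4.000.

4.000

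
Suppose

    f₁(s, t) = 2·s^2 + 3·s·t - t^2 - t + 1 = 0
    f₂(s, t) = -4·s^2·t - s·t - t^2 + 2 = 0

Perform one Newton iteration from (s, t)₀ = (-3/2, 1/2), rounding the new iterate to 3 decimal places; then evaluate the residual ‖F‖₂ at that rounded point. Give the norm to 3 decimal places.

At (-3/2, 1/2): F = (2.500, -2.000).
Jacobian J = [[4·s + 3·t, 3·s - 2·t - 1], [-8·s·t - t, -4·s^2 - s - 2·t]].
At the point, J = [[-4.500, -6.500], [5.500, -8.500]] (det J = 74.000).
Solving J·Δ = −F gives Δ = (0.463, 0.064).
Then the next iterate is (s, t)₁ = (-1.037, 0.564).
Re-evaluating at (-1.037, 0.564): F = (0.51404, -0.15926), so ‖F‖₂ = 0.538.

0.538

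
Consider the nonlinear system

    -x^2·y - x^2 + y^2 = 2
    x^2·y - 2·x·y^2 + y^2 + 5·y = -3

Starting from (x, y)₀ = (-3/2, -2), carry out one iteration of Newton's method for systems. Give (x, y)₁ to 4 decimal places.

(-0.8409, -1.6364)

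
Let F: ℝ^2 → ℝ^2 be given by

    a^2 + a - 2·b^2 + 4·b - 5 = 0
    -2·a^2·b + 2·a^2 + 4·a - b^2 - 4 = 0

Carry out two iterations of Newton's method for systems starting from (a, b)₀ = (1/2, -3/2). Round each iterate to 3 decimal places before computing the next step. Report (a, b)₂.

(0.819, 0.909)

At (1/2, -3/2): F = (-14.750, -3.000).
Jacobian J = [[2·a + 1, -4·b + 4], [-4·a·b + 4·a + 4, -2·a^2 - 2·b]].
At the point, J = [[2.000, 10.000], [9.000, 2.500]] (det J = -85.000).
Solving J·Δ = −F gives Δ = (-0.081, 1.491).
Then the next iterate is (a, b)₁ = (0.419, -0.009).
Round to (0.419, -0.009) and repeat: F = (-4.44160, -1.96980), J = [[1.838, 4.036], [5.69108, -0.33312]].
Δ = (0.400, 0.918), so (a, b)₂ = (0.819, 0.909).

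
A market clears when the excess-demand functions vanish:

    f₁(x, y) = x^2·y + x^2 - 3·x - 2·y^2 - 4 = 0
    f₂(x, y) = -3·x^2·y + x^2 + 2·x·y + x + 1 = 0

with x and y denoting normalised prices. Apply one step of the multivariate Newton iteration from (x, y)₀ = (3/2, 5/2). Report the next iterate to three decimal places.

(1.601, 0.904)

At (3/2, 5/2): F = (-13.125, -4.625).
Jacobian J = [[2·x·y + 2·x - 3, x^2 - 4·y], [-6·x·y + 2·x + 2·y + 1, -3·x^2 + 2·x]].
At the point, J = [[7.500, -7.750], [-13.500, -3.750]] (det J = -132.750).
Solving J·Δ = −F gives Δ = (0.101, -1.596).
Then the next iterate is (x, y)₁ = (1.601, 0.904).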